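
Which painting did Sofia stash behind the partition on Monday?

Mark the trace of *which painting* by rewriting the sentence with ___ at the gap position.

Which painting did Sofia stash ___ behind the partition on Monday?

Underlying clause: Sofia did stash which painting behind the partition on Monday.
The filler 'which painting' is interpreted as the direct object of 'stash'. The gap is right after 'stash'.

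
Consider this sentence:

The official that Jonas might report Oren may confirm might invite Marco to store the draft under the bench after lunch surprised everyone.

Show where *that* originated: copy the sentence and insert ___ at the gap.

The filler 'that' is interpreted as the subject of the clause embedded under 'confirm'. The gap is right after 'confirm'.

The official that Jonas might report Oren may confirm ___ might invite Marco to store the draft under the bench after lunch surprised everyone.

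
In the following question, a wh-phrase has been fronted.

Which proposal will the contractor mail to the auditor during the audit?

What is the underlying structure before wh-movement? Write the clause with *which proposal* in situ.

The contractor will mail which proposal to the auditor during the audit.

'which proposal' functions as the direct object of 'mail'. Fronting leaves a gap immediately after 'mail':
Which proposal will the contractor mail ___ to the auditor during the audit?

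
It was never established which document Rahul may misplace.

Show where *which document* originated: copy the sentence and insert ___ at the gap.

It was never established which document Rahul may misplace ___.

Pre-movement form: Rahul may misplace which document.
'which document' functions as the direct object of 'misplace'. The gap is right after 'misplace'.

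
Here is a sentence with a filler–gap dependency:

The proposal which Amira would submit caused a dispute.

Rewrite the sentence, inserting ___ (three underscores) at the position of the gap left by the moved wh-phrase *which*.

The proposal which Amira would submit ___ caused a dispute.

'which' is the direct object of 'submit'. The gap is right after 'submit'.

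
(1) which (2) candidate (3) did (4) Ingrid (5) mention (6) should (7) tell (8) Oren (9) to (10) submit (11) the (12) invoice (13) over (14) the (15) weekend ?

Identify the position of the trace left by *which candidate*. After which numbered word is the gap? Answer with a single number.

In situ: Ingrid did mention which candidate should tell Oren to submit the invoice over the weekend.
'which candidate' is the subject of the clause embedded under 'mention'. Fronting leaves a gap immediately after 'mention':
Which candidate did Ingrid mention ___ should tell Oren to submit the invoice over the weekend?
'mention' is word 5.

5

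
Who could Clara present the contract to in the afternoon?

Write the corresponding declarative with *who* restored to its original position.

'who' is the object of the preposition 'to' (recipient of 'present'). Wh-movement fronts it, leaving a gap right after 'to':
Who could Clara present the contract to ___ in the afternoon?

Clara could present the contract to who in the afternoon.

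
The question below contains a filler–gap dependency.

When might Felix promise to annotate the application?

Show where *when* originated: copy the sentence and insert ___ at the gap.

When might Felix promise to annotate the application ___?

Before movement: Felix might promise to annotate the application when.
'when' is the temporal adjunct. The gap is right after 'application'.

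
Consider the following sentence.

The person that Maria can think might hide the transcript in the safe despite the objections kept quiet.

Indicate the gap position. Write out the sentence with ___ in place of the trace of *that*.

The filler 'that' is interpreted as the subject of the clause embedded under 'think'. The gap is right after 'think'.

The person that Maria can think ___ might hide the transcript in the safe despite the objections kept quiet.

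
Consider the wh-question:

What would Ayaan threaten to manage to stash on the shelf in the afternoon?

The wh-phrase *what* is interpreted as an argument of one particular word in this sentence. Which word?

In situ: Ayaan would threaten to manage to stash what on the shelf in the afternoon.
The filler 'what' is interpreted as the direct object of 'stash'. Wh-movement fronts it, leaving a gap right after 'stash':
What would Ayaan threaten to manage to stash ___ on the shelf in the afternoon?

stash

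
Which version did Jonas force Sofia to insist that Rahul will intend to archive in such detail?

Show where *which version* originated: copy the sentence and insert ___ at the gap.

Which version did Jonas force Sofia to insist that Rahul will intend to archive ___ in such detail?

Pre-movement form: Jonas did force Sofia to insist that Rahul will intend to archive which version in such detail.
'which version' functions as the direct object of 'archive'. The gap is right after 'archive'.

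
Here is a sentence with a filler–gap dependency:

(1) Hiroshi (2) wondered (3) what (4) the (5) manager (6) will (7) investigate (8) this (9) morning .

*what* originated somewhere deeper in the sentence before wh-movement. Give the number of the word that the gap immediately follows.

Underlying clause: The manager will investigate what this morning.
The filler 'what' is interpreted as the direct object of 'investigate'. Wh-movement fronts it, leaving a gap right after 'investigate':
Hiroshi wondered what the manager will investigate ___ this morning.
'investigate' is word 7.

7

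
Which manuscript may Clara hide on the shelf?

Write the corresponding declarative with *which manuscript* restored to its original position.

'which manuscript' is the direct object of 'hide'. Wh-movement fronts it, leaving a gap right after 'hide':
Which manuscript may Clara hide ___ on the shelf?

Clara may hide which manuscript on the shelf.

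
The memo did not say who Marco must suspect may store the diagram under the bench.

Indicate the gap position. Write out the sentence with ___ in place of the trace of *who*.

The memo did not say who Marco must suspect ___ may store the diagram under the bench.

In situ: Marco must suspect who may store the diagram under the bench.
'who' is the subject of the clause embedded under 'suspect'. The gap is right after 'suspect'.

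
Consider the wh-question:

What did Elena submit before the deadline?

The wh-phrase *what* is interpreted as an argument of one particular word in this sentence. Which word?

Pre-movement form: Elena did submit what before the deadline.
'what' is the direct object of 'submit'. Fronting leaves a gap immediately after 'submit':
What did Elena submit ___ before the deadline?

submit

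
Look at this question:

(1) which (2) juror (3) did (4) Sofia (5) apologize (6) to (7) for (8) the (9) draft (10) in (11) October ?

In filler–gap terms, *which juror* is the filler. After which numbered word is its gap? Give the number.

6

Pre-movement form: Sofia did apologize to which juror for the draft in October.
'which juror' is the object of the preposition 'to'. It moves to the left edge, and the trace sits right after 'to':
Which juror did Sofia apologize to ___ for the draft in October?
'to' is word 6.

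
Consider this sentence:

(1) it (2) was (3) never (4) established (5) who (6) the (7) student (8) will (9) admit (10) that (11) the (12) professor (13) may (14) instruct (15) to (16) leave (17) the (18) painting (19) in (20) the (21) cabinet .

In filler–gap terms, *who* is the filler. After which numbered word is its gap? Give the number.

14

Before movement: The student will admit that the professor may instruct who to leave the painting in the cabinet.
The filler 'who' is interpreted as the direct object of 'instruct'. It moves to the left edge, and the trace sits right after 'instruct':
It was never established who the student will admit that the professor may instruct ___ to leave the painting in the cabinet.
'instruct' is word 14.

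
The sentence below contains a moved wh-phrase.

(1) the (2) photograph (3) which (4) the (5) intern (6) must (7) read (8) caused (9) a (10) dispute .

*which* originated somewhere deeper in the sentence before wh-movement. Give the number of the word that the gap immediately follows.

'which' functions as the direct object of 'read'. Wh-movement fronts it, leaving a gap right after 'read':
The photograph which the intern must read ___ caused a dispute.
'read' is word 7.

7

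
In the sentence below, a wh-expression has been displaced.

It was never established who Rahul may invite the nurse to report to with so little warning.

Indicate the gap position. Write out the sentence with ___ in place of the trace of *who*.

In situ: Rahul may invite the nurse to report to who with so little warning.
'who' functions as the object of the preposition 'to'. The gap is right after 'to'.

It was never established who Rahul may invite the nurse to report to ___ with so little warning.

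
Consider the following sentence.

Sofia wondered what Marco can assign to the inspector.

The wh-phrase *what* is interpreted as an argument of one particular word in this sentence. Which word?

assign

Before movement: Marco can assign what to the inspector.
'what' is the direct object of 'assign'. Wh-movement fronts it, leaving a gap right after 'assign':
Sofia wondered what Marco can assign ___ to the inspector.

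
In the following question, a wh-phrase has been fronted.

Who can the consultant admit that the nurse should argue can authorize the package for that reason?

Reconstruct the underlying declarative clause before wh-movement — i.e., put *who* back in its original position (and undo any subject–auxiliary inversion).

The filler 'who' is interpreted as the subject of the clause embedded under 'argue'. Fronting leaves a gap immediately after 'argue':
Who can the consultant admit that the nurse should argue ___ can authorize the package for that reason?

The consultant can admit that the nurse should argue who can authorize the package for that reason.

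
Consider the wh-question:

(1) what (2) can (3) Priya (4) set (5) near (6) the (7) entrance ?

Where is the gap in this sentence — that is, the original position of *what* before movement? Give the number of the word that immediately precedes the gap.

Pre-movement form: Priya can set what near the entrance.
'what' is the direct object of 'set'. It moves to the left edge, and the trace sits right after 'set':
What can Priya set ___ near the entrance?
'set' is word 4.

4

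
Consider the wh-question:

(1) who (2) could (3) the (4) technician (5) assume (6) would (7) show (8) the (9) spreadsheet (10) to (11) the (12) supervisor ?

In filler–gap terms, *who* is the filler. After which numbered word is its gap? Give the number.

5

Before movement: The technician could assume who would show the spreadsheet to the supervisor.
The filler 'who' is interpreted as the subject of the clause embedded under 'assume'. It moves to the left edge, and the trace sits right after 'assume':
Who could the technician assume ___ would show the spreadsheet to the supervisor?
'assume' is word 5.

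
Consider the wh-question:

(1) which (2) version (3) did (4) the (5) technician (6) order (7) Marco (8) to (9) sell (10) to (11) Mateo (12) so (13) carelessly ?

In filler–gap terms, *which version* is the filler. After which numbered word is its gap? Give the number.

In situ: The technician did order Marco to sell which version to Mateo so carelessly.
The filler 'which version' is interpreted as the direct object of 'sell'. Fronting leaves a gap immediately after 'sell':
Which version did the technician order Marco to sell ___ to Mateo so carelessly?
'sell' is word 9.

9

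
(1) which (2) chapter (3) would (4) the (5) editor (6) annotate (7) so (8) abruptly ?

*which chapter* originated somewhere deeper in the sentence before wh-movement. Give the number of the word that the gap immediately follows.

6

Before movement: The editor would annotate which chapter so abruptly.
The filler 'which chapter' is interpreted as the direct object of 'annotate'. Wh-movement fronts it, leaving a gap right after 'annotate':
Which chapter would the editor annotate ___ so abruptly?
'annotate' is word 6.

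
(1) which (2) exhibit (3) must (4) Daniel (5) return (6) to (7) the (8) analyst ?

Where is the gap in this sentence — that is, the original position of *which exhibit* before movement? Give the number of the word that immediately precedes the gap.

5

In situ: Daniel must return which exhibit to the analyst.
'which exhibit' functions as the direct object of 'return'. Wh-movement fronts it, leaving a gap right after 'return':
Which exhibit must Daniel return ___ to the analyst?
'return' is word 5.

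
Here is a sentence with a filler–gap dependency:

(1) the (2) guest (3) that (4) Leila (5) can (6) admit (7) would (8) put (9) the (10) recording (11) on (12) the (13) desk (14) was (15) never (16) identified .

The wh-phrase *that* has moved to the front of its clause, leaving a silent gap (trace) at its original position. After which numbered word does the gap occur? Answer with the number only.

6

'that' is the subject of the clause embedded under 'admit'. Wh-movement fronts it, leaving a gap right after 'admit':
The guest that Leila can admit ___ would put the recording on the desk was never identified.
'admit' is word 6.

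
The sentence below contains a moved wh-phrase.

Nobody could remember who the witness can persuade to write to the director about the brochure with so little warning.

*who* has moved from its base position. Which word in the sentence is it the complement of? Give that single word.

persuade

Underlying clause: The witness can persuade who to write to the director about the brochure with so little warning.
'who' functions as the direct object of 'persuade'. Wh-movement fronts it, leaving a gap right after 'persuade':
Nobody could remember who the witness can persuade ___ to write to the director about the brochure with so little warning.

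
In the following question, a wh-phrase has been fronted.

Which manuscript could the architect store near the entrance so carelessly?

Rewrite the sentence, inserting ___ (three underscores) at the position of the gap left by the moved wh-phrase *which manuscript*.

Which manuscript could the architect store ___ near the entrance so carelessly?

Pre-movement form: The architect could store which manuscript near the entrance so carelessly.
The filler 'which manuscript' is interpreted as the direct object of 'store'. The gap is right after 'store'.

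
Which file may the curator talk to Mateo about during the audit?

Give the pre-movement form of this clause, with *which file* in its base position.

The curator may talk to Mateo about which file during the audit.

The filler 'which file' is interpreted as the object of the preposition 'about'. Wh-movement fronts it, leaving a gap right after 'about':
Which file may the curator talk to Mateo about ___ during the audit?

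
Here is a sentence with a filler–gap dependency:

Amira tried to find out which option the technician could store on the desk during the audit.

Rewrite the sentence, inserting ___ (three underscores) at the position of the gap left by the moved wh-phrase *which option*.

Amira tried to find out which option the technician could store ___ on the desk during the audit.

Before movement: The technician could store which option on the desk during the audit.
'which option' functions as the direct object of 'store'. The gap is right after 'store'.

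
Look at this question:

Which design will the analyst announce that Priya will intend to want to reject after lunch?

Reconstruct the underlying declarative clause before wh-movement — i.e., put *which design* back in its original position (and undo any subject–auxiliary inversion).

The analyst will announce that Priya will intend to want to reject which design after lunch.

'which design' functions as the direct object of 'reject'. Fronting leaves a gap immediately after 'reject':
Which design will the analyst announce that Priya will intend to want to reject ___ after lunch?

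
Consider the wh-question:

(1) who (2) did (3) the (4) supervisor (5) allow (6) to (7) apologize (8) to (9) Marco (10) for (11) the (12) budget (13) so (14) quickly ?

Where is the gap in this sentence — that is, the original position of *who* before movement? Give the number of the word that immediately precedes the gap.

5

Before movement: The supervisor did allow who to apologize to Marco for the budget so quickly.
The filler 'who' is interpreted as the direct object of 'allow'. It moves to the left edge, and the trace sits right after 'allow':
Who did the supervisor allow ___ to apologize to Marco for the budget so quickly?
'allow' is word 5.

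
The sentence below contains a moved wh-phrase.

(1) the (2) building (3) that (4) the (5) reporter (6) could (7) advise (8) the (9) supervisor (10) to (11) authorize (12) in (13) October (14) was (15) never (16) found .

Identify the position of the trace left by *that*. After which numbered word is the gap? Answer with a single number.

11

'that' functions as the direct object of 'authorize'. Fronting leaves a gap immediately after 'authorize':
The building that the reporter could advise the supervisor to authorize ___ in October was never found.
'authorize' is word 11.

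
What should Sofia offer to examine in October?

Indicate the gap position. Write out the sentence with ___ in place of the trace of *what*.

What should Sofia offer to examine ___ in October?

Before movement: Sofia should offer to examine what in October.
'what' functions as the direct object of 'examine'. The gap is right after 'examine'.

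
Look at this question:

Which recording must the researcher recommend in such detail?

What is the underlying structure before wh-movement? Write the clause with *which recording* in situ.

The researcher must recommend which recording in such detail.

'which recording' is the direct object of 'recommend'. Fronting leaves a gap immediately after 'recommend':
Which recording must the researcher recommend ___ in such detail?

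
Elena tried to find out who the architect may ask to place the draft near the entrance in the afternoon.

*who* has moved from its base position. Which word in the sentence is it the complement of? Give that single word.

ask

Pre-movement form: The architect may ask who to place the draft near the entrance in the afternoon.
The filler 'who' is interpreted as the direct object of 'ask'. Wh-movement fronts it, leaving a gap right after 'ask':
Elena tried to find out who the architect may ask ___ to place the draft near the entrance in the afternoon.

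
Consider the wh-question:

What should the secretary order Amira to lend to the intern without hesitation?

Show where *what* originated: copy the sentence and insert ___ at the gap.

What should the secretary order Amira to lend ___ to the intern without hesitation?

Underlying clause: The secretary should order Amira to lend what to the intern without hesitation.
'what' functions as the direct object of 'lend'. The gap is right after 'lend'.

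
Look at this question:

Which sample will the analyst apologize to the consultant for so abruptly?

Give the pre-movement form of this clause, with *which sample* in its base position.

The analyst will apologize to the consultant for which sample so abruptly.

'which sample' is the object of the preposition 'for'. Fronting leaves a gap immediately after 'for':
Which sample will the analyst apologize to the consultant for ___ so abruptly?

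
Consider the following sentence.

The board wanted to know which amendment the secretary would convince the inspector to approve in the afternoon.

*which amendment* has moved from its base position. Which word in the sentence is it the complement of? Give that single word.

approve

Before movement: The secretary would convince the inspector to approve which amendment in the afternoon.
The filler 'which amendment' is interpreted as the direct object of 'approve'. It moves to the left edge, and the trace sits right after 'approve':
The board wanted to know which amendment the secretary would convince the inspector to approve ___ in the afternoon.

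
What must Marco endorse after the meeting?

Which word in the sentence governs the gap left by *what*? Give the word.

Underlying clause: Marco must endorse what after the meeting.
'what' is the direct object of 'endorse'. Wh-movement fronts it, leaving a gap right after 'endorse':
What must Marco endorse ___ after the meeting?

endorse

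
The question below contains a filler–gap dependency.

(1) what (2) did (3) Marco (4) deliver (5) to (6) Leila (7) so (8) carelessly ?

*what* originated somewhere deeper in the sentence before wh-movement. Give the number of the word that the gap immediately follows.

4

In situ: Marco did deliver what to Leila so carelessly.
The filler 'what' is interpreted as the direct object of 'deliver'. It moves to the left edge, and the trace sits right after 'deliver':
What did Marco deliver ___ to Leila so carelessly?
'deliver' is word 4.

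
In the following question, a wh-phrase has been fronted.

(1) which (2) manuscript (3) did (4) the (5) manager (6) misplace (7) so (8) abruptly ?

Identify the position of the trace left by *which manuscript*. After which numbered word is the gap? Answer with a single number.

Before movement: The manager did misplace which manuscript so abruptly.
'which manuscript' is the direct object of 'misplace'. It moves to the left edge, and the trace sits right after 'misplace':
Which manuscript did the manager misplace ___ so abruptly?
'misplace' is word 6.

6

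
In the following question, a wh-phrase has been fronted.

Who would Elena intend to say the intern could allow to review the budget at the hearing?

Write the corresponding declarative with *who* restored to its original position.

Elena would intend to say the intern could allow who to review the budget at the hearing.

The filler 'who' is interpreted as the direct object of 'allow'. Fronting leaves a gap immediately after 'allow':
Who would Elena intend to say the intern could allow ___ to review the budget at the hearing?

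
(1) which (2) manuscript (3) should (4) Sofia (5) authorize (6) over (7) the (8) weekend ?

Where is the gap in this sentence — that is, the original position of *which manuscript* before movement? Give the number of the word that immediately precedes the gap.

Pre-movement form: Sofia should authorize which manuscript over the weekend.
'which manuscript' is the direct object of 'authorize'. Wh-movement fronts it, leaving a gap right after 'authorize':
Which manuscript should Sofia authorize ___ over the weekend?
'authorize' is word 5.

5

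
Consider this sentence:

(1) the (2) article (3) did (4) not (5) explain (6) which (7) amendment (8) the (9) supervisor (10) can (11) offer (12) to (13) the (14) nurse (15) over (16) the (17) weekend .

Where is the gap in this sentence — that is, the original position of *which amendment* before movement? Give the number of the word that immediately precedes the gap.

Before movement: The supervisor can offer which amendment to the nurse over the weekend.
'which amendment' is the direct object of 'offer'. It moves to the left edge, and the trace sits right after 'offer':
The article did not explain which amendment the supervisor can offer ___ to the nurse over the weekend.
'offer' is word 11.

11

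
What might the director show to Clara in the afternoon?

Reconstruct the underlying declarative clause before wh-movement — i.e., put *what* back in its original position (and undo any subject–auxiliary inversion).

The filler 'what' is interpreted as the direct object of 'show'. It moves to the left edge, and the trace sits right after 'show':
What might the director show ___ to Clara in the afternoon?

The director might show what to Clara in the afternoon.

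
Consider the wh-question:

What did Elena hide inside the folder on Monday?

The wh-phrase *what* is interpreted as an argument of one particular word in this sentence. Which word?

Before movement: Elena did hide what inside the folder on Monday.
'what' functions as the direct object of 'hide'. It moves to the left edge, and the trace sits right after 'hide':
What did Elena hide ___ inside the folder on Monday?

hide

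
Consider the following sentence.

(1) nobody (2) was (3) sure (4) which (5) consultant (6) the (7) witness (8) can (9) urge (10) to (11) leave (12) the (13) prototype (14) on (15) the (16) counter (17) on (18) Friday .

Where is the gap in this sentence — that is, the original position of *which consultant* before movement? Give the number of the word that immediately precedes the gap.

9

Underlying clause: The witness can urge which consultant to leave the prototype on the counter on Friday.
'which consultant' is the direct object of 'urge'. Fronting leaves a gap immediately after 'urge':
Nobody was sure which consultant the witness can urge ___ to leave the prototype on the counter on Friday.
'urge' is word 9.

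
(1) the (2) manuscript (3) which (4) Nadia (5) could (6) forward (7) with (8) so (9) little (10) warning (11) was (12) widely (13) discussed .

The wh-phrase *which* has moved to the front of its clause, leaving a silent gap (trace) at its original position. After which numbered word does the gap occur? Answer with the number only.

6

'which' is the direct object of 'forward'. Fronting leaves a gap immediately after 'forward':
The manuscript which Nadia could forward ___ with so little warning was widely discussed.
'forward' is word 6.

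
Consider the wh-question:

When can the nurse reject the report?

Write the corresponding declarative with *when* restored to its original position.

'when' is the temporal adjunct. Wh-movement fronts it, leaving a gap right after 'report':
When can the nurse reject the report ___?

The nurse can reject the report when.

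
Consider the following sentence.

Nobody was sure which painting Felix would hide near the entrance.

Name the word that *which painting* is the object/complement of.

hide

Pre-movement form: Felix would hide which painting near the entrance.
'which painting' functions as the direct object of 'hide'. Fronting leaves a gap immediately after 'hide':
Nobody was sure which painting Felix would hide ___ near the entrance.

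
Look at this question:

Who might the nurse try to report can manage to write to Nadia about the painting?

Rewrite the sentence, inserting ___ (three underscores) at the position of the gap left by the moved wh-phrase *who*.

Who might the nurse try to report ___ can manage to write to Nadia about the painting?

Before movement: The nurse might try to report who can manage to write to Nadia about the painting.
'who' is the subject of the clause embedded under 'report'. The gap is right after 'report'.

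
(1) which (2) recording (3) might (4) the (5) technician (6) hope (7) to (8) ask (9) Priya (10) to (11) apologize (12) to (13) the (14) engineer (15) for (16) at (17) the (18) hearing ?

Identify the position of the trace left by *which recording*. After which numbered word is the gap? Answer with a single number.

15

Pre-movement form: The technician might hope to ask Priya to apologize to the engineer for which recording at the hearing.
The filler 'which recording' is interpreted as the object of the preposition 'for'. It moves to the left edge, and the trace sits right after 'for':
Which recording might the technician hope to ask Priya to apologize to the engineer for ___ at the hearing?
'for' is word 15.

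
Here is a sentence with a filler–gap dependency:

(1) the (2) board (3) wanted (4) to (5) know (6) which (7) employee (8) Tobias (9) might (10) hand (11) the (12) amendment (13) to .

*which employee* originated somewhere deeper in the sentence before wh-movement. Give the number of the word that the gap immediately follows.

Underlying clause: Tobias might hand the amendment to which employee.
'which employee' functions as the object of the preposition 'to' (recipient of 'hand'). Wh-movement fronts it, leaving a gap right after 'to':
The board wanted to know which employee Tobias might hand the amendment to ___.
'to' is word 13.

13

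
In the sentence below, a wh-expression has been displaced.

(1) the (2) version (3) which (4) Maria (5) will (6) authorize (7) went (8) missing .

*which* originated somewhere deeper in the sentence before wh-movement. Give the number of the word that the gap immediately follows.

6

'which' is the direct object of 'authorize'. It moves to the left edge, and the trace sits right after 'authorize':
The version which Maria will authorize ___ went missing.
'authorize' is word 6.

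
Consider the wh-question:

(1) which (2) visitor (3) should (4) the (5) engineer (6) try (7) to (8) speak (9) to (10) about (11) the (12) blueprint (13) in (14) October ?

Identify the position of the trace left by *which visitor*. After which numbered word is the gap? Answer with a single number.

Underlying clause: The engineer should try to speak to which visitor about the blueprint in October.
'which visitor' is the object of the preposition 'to'. Wh-movement fronts it, leaving a gap right after 'to':
Which visitor should the engineer try to speak to ___ about the blueprint in October?
'to' is word 9.

9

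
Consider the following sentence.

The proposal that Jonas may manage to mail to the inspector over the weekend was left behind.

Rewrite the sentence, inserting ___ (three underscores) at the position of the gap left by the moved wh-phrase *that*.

The proposal that Jonas may manage to mail ___ to the inspector over the weekend was left behind.

'that' functions as the direct object of 'mail'. The gap is right after 'mail'.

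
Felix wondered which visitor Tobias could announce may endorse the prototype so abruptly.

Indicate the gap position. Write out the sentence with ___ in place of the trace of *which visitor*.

Pre-movement form: Tobias could announce which visitor may endorse the prototype so abruptly.
'which visitor' is the subject of the clause embedded under 'announce'. The gap is right after 'announce'.

Felix wondered which visitor Tobias could announce ___ may endorse the prototype so abruptly.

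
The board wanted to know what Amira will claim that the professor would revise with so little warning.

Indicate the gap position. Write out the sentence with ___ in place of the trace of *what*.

The board wanted to know what Amira will claim that the professor would revise ___ with so little warning.

Underlying clause: Amira will claim that the professor would revise what with so little warning.
'what' functions as the direct object of 'revise'. The gap is right after 'revise'.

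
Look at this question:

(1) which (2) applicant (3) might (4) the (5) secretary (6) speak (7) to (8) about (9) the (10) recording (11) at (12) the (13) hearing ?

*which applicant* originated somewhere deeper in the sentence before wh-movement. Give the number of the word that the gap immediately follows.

Underlying clause: The secretary might speak to which applicant about the recording at the hearing.
'which applicant' functions as the object of the preposition 'to'. Fronting leaves a gap immediately after 'to':
Which applicant might the secretary speak to ___ about the recording at the hearing?
'to' is word 7.

7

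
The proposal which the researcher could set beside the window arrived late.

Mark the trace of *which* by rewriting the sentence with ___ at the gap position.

The proposal which the researcher could set ___ beside the window arrived late.

'which' is the direct object of 'set'. The gap is right after 'set'.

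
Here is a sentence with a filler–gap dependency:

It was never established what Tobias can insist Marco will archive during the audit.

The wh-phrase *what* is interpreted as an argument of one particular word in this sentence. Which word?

Pre-movement form: Tobias can insist Marco will archive what during the audit.
The filler 'what' is interpreted as the direct object of 'archive'. Fronting leaves a gap immediately after 'archive':
It was never established what Tobias can insist Marco will archive ___ during the audit.

archive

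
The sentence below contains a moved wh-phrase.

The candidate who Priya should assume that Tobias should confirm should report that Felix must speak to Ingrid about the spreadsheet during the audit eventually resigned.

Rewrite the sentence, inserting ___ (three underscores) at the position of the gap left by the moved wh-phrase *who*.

'who' is the subject of the clause embedded under 'confirm'. The gap is right after 'confirm'.

The candidate who Priya should assume that Tobias should confirm ___ should report that Felix must speak to Ingrid about the spreadsheet during the audit eventually resigned.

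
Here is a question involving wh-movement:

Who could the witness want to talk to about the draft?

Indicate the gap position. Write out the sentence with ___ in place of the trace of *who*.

Who could the witness want to talk to ___ about the draft?

Underlying clause: The witness could want to talk to who about the draft.
The filler 'who' is interpreted as the object of the preposition 'to'. The gap is right after 'to'.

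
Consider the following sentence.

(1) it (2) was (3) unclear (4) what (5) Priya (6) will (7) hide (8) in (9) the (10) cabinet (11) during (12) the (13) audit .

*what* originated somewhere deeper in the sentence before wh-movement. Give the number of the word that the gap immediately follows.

Pre-movement form: Priya will hide what in the cabinet during the audit.
'what' is the direct object of 'hide'. Fronting leaves a gap immediately after 'hide':
It was unclear what Priya will hide ___ in the cabinet during the audit.
'hide' is word 7.

7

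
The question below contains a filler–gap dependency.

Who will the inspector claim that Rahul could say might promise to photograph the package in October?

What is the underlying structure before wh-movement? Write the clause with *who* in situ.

The inspector will claim that Rahul could say who might promise to photograph the package in October.

'who' functions as the subject of the clause embedded under 'say'. Fronting leaves a gap immediately after 'say':
Who will the inspector claim that Rahul could say ___ might promise to photograph the package in October?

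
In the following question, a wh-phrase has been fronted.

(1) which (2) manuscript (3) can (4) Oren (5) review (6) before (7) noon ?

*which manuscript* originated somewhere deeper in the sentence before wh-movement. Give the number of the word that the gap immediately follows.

5

Before movement: Oren can review which manuscript before noon.
The filler 'which manuscript' is interpreted as the direct object of 'review'. Wh-movement fronts it, leaving a gap right after 'review':
Which manuscript can Oren review ___ before noon?
'review' is word 5.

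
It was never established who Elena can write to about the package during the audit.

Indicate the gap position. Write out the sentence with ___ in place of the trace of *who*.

Pre-movement form: Elena can write to who about the package during the audit.
'who' is the object of the preposition 'to'. The gap is right after 'to'.

It was never established who Elena can write to ___ about the package during the audit.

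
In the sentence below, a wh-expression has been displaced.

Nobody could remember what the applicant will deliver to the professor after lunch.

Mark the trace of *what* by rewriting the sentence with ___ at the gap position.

Underlying clause: The applicant will deliver what to the professor after lunch.
The filler 'what' is interpreted as the direct object of 'deliver'. The gap is right after 'deliver'.

Nobody could remember what the applicant will deliver ___ to the professor after lunch.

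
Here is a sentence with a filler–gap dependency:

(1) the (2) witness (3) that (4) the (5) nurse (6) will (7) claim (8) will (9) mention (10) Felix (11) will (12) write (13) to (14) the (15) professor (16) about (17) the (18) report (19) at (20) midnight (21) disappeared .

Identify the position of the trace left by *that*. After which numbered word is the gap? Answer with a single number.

7

'that' functions as the subject of the clause embedded under 'claim'. Wh-movement fronts it, leaving a gap right after 'claim':
The witness that the nurse will claim ___ will mention Felix will write to the professor about the report at midnight disappeared.
'claim' is word 7.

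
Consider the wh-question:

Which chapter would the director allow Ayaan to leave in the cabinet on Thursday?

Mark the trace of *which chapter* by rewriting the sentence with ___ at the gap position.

Which chapter would the director allow Ayaan to leave ___ in the cabinet on Thursday?

Underlying clause: The director would allow Ayaan to leave which chapter in the cabinet on Thursday.
The filler 'which chapter' is interpreted as the direct object of 'leave'. The gap is right after 'leave'.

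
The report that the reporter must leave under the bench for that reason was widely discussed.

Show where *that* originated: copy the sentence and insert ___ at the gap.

'that' functions as the direct object of 'leave'. The gap is right after 'leave'.

The report that the reporter must leave ___ under the bench for that reason was widely discussed.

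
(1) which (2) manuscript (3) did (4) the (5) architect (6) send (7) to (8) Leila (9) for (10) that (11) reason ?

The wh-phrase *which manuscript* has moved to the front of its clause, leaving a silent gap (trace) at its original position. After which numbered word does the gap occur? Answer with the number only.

6

Before movement: The architect did send which manuscript to Leila for that reason.
'which manuscript' is the direct object of 'send'. It moves to the left edge, and the trace sits right after 'send':
Which manuscript did the architect send ___ to Leila for that reason?
'send' is word 6.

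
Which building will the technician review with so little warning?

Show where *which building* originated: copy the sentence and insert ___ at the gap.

Underlying clause: The technician will review which building with so little warning.
'which building' functions as the direct object of 'review'. The gap is right after 'review'.

Which building will the technician review ___ with so little warning?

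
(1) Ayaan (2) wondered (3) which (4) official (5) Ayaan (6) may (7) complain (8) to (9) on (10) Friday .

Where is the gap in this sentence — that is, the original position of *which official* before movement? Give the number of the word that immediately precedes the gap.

8

In situ: Ayaan may complain to which official on Friday.
The filler 'which official' is interpreted as the object of the preposition 'to'. Fronting leaves a gap immediately after 'to':
Ayaan wondered which official Ayaan may complain to ___ on Friday.
'to' is word 8.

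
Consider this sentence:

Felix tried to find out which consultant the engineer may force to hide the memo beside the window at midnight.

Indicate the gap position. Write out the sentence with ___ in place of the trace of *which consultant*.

Underlying clause: The engineer may force which consultant to hide the memo beside the window at midnight.
'which consultant' is the direct object of 'force'. The gap is right after 'force'.

Felix tried to find out which consultant the engineer may force ___ to hide the memo beside the window at midnight.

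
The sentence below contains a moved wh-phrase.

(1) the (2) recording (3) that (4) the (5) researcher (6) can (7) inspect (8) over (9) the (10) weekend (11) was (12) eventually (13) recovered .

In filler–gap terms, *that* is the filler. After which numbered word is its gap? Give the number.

7

The filler 'that' is interpreted as the direct object of 'inspect'. Fronting leaves a gap immediately after 'inspect':
The recording that the researcher can inspect ___ over the weekend was eventually recovered.
'inspect' is word 7.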